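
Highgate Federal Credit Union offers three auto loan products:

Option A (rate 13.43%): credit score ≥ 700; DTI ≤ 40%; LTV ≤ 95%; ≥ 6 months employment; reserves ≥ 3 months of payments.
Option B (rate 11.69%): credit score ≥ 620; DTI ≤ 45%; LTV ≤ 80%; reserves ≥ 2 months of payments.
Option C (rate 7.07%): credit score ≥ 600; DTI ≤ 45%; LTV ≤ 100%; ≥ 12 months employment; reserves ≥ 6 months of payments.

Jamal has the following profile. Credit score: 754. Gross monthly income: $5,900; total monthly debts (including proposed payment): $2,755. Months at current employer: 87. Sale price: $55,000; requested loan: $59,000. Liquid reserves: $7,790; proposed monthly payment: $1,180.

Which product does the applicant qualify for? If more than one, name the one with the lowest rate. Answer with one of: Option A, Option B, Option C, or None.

None

DTI = 2,755/5,900 = 46.7%.
LTV = 59,000/55,000 = 107.3%.
Reserves = 7,790/1,180 = 6.6 months.
Option A: score 754 ≥ 700; DTI 46.7% > 40%; LTV 107.3% > 95%; employment 87 ≥ 6 mo; reserves 6.6 ≥ 3 mo → does not qualify.
Option B: score 754 ≥ 620; DTI 46.7% > 45%; LTV 107.3% > 80%; reserves 6.6 ≥ 2 mo → does not qualify.
Option C: score 754 ≥ 600; DTI 46.7% > 45%; LTV 107.3% > 100%; employment 87 ≥ 12 mo; reserves 6.6 ≥ 6 mo → does not qualify.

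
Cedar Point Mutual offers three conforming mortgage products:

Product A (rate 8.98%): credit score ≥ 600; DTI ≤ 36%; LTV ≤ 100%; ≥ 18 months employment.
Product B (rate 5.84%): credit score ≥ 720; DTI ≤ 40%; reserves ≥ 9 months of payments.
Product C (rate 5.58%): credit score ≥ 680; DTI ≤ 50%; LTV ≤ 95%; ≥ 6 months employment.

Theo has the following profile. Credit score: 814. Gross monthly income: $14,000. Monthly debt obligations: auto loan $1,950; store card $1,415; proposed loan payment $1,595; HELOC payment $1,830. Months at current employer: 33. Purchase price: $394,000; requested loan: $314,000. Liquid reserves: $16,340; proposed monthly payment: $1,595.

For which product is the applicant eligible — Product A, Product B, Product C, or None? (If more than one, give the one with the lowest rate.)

Product C

Total debts = (1,950 + 1,415 + 1,595 + 1,830) = 6,790; DTI = 6,790/14,000 = 48.5%.
LTV = 314,000/394,000 = 79.7%.
Reserves = 16,340/1,595 = 10.2 months.
Product A: score 814 ≥ 600; DTI 48.5% > 36%; LTV 79.7% ≤ 100%; employment 33 ≥ 18 mo → does not qualify.
Product B: score 814 ≥ 720; DTI 48.5% > 40%; reserves 10.2 ≥ 9 mo → does not qualify.
Product C: score 814 ≥ 680; DTI 48.5% ≤ 50%; LTV 79.7% ≤ 95%; employment 33 ≥ 6 mo → qualifies.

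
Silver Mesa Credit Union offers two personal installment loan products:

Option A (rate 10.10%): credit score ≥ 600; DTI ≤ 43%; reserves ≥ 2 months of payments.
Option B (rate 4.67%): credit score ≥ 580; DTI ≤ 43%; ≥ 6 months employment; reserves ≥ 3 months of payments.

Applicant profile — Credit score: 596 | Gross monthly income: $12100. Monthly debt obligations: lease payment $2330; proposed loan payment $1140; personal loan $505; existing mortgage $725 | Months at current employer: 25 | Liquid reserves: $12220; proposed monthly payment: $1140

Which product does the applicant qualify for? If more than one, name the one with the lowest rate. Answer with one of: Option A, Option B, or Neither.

Total debts = (2,330 + 1,140 + 505 + 725) = 4,700; DTI = 4,700/12,100 = 38.8%.
Reserves = 12,220/1,140 = 10.7 months.
Option A: score 596 < 600; DTI 38.8% ≤ 43%; reserves 10.7 ≥ 2 mo → does not qualify.
Option B: score 596 ≥ 580; DTI 38.8% ≤ 43%; employment 25 ≥ 6 mo; reserves 10.7 ≥ 3 mo → qualifies.

Option B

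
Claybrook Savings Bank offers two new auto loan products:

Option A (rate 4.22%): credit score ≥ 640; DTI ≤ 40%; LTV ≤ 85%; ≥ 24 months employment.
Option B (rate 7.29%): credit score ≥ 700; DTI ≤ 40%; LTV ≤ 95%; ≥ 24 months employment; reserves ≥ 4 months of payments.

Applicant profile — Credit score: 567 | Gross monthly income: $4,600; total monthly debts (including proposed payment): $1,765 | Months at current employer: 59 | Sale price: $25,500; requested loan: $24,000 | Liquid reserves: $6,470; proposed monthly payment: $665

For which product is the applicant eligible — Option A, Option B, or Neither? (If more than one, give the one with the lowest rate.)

DTI = 1,765/4,600 = 38.4%.
LTV = 24,000/25,500 = 94.1%.
Reserves = 6,470/665 = 9.7 months.
Option A: score 567 < 640; DTI 38.4% ≤ 40%; LTV 94.1% > 85%; employment 59 ≥ 24 mo → does not qualify.
Option B: score 567 < 700; DTI 38.4% ≤ 40%; LTV 94.1% ≤ 95%; employment 59 ≥ 24 mo; reserves 9.7 ≥ 4 mo → does not qualify.

Neither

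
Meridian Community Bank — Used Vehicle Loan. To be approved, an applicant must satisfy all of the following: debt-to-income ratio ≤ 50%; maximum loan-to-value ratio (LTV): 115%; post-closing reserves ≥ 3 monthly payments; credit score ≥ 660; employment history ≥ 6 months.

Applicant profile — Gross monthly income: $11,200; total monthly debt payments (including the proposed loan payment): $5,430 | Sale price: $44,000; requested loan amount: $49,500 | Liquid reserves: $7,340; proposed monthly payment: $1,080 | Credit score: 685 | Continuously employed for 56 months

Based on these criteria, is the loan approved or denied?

DTI: 5,430 ÷ 11,200 = 48.5%, within the 50% cap
LTV: 49,500 ÷ 44,000 = 112.5%, within 115% cap
Reserves = 7,340/1,080 = 6.8 months ≥ 3
Credit score 685 ≥ 660 (meets)
Employment 56 ≥ 6 months
All criteria satisfied.

Approved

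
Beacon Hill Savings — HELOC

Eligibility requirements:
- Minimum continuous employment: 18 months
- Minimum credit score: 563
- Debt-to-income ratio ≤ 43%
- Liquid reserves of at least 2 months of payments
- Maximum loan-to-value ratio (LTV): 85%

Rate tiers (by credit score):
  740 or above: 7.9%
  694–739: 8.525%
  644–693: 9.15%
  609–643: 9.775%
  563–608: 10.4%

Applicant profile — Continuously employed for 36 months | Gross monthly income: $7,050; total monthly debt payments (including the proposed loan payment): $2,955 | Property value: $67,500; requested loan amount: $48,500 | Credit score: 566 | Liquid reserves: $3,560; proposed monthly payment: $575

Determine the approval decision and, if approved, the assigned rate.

Credit score 566 ≥ 563 (meets minimum)
DTI = 2,955/7,050 = 41.9% ≤ 43%
Employment 36 ≥ 18 months
LTV = 48,500/67,500 = 71.9% ≤ 85%
Reserves = 3,560/575 = 6.2 months ≥ 2
All requirements met. Score 566 falls in the 563–608 tier → 10.4%.

Approved at 10.4%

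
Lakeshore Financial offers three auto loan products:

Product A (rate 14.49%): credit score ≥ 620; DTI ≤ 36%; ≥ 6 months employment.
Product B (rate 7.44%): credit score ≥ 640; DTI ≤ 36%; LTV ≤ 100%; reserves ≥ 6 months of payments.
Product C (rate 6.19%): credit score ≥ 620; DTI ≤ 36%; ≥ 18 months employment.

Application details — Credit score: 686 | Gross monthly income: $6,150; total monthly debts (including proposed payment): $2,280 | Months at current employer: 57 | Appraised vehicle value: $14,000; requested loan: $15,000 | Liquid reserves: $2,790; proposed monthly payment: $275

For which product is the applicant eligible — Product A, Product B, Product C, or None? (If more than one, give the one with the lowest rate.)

DTI = 2,280/6,150 = 37.1%.
LTV = 15,000/14,000 = 107.1%.
Reserves = 2,790/275 = 10.1 months.
Product A: score 686 ≥ 620; DTI 37.1% > 36%; employment 57 ≥ 6 mo → does not qualify.
Product B: score 686 ≥ 640; DTI 37.1% > 36%; LTV 107.1% > 100%; reserves 10.1 ≥ 6 mo → does not qualify.
Product C: score 686 ≥ 620; DTI 37.1% > 36%; employment 57 ≥ 18 mo → does not qualify.

None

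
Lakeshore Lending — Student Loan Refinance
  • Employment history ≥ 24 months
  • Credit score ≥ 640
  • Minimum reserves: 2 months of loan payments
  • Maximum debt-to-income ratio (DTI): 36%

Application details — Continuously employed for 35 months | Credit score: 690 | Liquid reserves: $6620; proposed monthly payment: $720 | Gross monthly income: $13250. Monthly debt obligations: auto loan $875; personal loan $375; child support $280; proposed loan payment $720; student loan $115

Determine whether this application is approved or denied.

Approved

Employment 35 ≥ 24 months
Credit score 690 ≥ 640 (meets)
Reserves: 6,620 ÷ 720 = 9.2 months (meets 2-month minimum)
Total monthly debts = (875 + 375 + 280 + 720 + 115) = 2,365. Debt-to-income = 2,365/13,250 = 17.8% — meets 36% limit
All criteria satisfied.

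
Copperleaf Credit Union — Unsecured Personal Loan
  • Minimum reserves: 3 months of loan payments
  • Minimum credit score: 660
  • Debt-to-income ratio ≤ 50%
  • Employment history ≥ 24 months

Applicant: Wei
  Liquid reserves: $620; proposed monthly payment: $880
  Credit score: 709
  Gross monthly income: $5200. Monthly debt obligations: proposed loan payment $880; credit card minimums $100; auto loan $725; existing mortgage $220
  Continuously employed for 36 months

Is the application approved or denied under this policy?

Denied

Reserves = 620/880 = 0.7 months < 3
Credit score 709 ≥ 660 (meets)
Total monthly debts = (880 + 100 + 725 + 220) = 1,925. Debt-to-income = 1,925/5,200 = 37% — meets 50% limit
Employment 36 ≥ 24 months
Fails on reserves.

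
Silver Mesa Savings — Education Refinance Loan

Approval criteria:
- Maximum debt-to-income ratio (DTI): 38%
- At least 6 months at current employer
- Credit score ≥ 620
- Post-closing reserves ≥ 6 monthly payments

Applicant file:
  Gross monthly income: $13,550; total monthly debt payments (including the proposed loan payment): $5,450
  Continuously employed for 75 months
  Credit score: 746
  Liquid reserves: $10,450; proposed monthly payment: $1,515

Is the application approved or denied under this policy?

Denied

Debt-to-income = 5,450/13,550 = 40.2% — over 38% limit
Employment 75 ≥ 6 months
Credit score 746 ≥ 620 (meets)
Reserves: 10,450 ÷ 1,515 = 6.9 months (meets 6-month minimum)
Fails on DTI.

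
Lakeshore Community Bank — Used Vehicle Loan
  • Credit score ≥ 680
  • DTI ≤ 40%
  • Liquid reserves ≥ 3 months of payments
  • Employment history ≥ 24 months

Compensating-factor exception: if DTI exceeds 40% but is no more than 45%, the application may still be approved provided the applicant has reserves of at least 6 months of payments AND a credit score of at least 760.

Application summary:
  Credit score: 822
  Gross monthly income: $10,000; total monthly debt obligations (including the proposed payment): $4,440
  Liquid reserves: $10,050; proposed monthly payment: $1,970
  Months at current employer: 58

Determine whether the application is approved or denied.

Credit score 822 ≥ 680 (meets base)
DTI: 4,440 ÷ 10,000 = 44.4%, over the 40% base limit.
Liquid reserves cover 10,050/1,970 = 5.1 months — ≥ 3 required
Employment 58 ≥ 24 months
DTI 44.4% is within the 40%–45% exception band; checking compensating factors.
Override check — reserves: 5.1 mo (short of 6); score: 822 (ok).
Compensating-factor requirement not fully met.

Denied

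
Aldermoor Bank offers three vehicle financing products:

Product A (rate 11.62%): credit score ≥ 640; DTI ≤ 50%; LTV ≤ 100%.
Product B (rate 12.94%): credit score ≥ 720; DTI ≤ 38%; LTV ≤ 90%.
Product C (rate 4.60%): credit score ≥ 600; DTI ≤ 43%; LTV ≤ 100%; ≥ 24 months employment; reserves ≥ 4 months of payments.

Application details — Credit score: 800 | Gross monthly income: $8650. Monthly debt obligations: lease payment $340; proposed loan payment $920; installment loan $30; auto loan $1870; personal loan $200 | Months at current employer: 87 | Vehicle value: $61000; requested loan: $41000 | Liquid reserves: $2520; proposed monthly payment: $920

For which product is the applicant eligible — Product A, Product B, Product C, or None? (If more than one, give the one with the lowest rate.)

Total debts = (340 + 920 + 30 + 1,870 + 200) = 3,360; DTI = 3,360/8,650 = 38.8%.
LTV = 41,000/61,000 = 67.2%.
Reserves = 2,520/920 = 2.7 months.
Product A: score 800 ≥ 640; DTI 38.8% ≤ 50%; LTV 67.2% ≤ 100% → qualifies.
Product B: score 800 ≥ 720; DTI 38.8% > 38%; LTV 67.2% ≤ 90% → does not qualify.
Product C: score 800 ≥ 600; DTI 38.8% ≤ 43%; LTV 67.2% ≤ 100%; employment 87 ≥ 24 mo; reserves 2.7 < 4 mo → does not qualify.

Product A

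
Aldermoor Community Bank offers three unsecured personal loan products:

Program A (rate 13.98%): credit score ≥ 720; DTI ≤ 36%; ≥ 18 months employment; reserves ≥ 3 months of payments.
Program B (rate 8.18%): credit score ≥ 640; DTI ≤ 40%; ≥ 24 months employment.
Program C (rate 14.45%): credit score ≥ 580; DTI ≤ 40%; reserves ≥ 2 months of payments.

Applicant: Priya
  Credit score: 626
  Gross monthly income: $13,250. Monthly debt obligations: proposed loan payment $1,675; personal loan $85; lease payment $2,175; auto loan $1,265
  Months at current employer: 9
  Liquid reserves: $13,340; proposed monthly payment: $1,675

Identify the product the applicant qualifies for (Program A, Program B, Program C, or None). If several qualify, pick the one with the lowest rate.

Total debts = (1,675 + 85 + 2,175 + 1,265) = 5,200; DTI = 5,200/13,250 = 39.2%.
Reserves = 13,340/1,675 = 8.0 months.
Program A: score 626 < 720; DTI 39.2% > 36%; employment 9 < 18 mo; reserves 8.0 ≥ 3 mo → does not qualify.
Program B: score 626 < 640; DTI 39.2% ≤ 40%; employment 9 < 24 mo → does not qualify.
Program C: score 626 ≥ 580; DTI 39.2% ≤ 40%; reserves 8.0 ≥ 2 mo → qualifies.

Program C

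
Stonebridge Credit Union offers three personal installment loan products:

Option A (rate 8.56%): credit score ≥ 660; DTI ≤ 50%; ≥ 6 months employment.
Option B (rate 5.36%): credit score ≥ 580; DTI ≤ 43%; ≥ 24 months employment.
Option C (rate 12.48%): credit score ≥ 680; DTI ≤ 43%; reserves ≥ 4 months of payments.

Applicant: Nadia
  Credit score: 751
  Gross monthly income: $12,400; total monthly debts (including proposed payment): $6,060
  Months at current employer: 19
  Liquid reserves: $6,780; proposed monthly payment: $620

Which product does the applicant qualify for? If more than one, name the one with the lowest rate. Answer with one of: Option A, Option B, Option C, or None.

Option A

DTI = 6,060/12,400 = 48.9%.
Reserves = 6,780/620 = 10.9 months.
Option A: score 751 ≥ 660; DTI 48.9% ≤ 50%; employment 19 ≥ 6 mo → qualifies.
Option B: score 751 ≥ 580; DTI 48.9% > 43%; employment 19 < 24 mo → does not qualify.
Option C: score 751 ≥ 680; DTI 48.9% > 43%; reserves 10.9 ≥ 4 mo → does not qualify.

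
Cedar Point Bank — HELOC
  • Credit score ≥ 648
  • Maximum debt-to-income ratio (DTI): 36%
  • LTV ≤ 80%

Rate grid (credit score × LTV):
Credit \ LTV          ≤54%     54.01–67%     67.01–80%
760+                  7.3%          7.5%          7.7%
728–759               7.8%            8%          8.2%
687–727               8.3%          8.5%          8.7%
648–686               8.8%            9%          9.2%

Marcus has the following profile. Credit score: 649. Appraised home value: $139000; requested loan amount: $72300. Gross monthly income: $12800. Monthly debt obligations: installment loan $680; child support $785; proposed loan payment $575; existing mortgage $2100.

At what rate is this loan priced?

Credit score 649 ≥ 648; Total monthly debts = (680 + 785 + 575 + 2,100) = 4,140. DTI: 4,140 ÷ 12,800 = 32.3%, within the 36% cap
Loan-to-value = 72,300/139,000 = 52% — pass (80% max)
Credit 649 → row 648–686; LTV 52% → column ≤54%. Grid cell → 8.8%.

8.8%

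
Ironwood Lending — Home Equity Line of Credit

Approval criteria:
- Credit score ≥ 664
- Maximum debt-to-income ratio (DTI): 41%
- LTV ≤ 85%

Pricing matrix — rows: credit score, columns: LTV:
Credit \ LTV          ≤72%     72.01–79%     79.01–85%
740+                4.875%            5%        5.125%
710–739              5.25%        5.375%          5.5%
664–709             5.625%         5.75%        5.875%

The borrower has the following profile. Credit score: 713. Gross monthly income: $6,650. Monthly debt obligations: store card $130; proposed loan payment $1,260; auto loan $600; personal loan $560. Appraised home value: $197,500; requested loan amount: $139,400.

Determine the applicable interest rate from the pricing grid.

5.25%

Credit score 713 ≥ 664; Total monthly debts = (130 + 1,260 + 600 + 560) = 2,550. DTI: 2,550 ÷ 6,650 = 38.3%, within the 41% cap
Loan-to-value = 139,400/197,500 = 70.6% — pass (85% max)
Credit 713 → row 710–739; LTV 70.6% → column ≤72%. Grid cell → 5.25%.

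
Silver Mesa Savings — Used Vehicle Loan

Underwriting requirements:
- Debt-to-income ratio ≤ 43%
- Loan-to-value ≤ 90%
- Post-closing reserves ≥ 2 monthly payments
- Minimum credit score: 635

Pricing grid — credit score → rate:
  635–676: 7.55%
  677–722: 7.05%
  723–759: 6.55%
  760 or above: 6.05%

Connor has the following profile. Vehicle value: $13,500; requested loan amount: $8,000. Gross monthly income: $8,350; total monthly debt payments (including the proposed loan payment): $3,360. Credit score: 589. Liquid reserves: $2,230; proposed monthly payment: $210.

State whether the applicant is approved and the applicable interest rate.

Denied

Credit score 589 < 635 (below minimum)
LTV = 8,000/13,500 = 59.3% ≤ 90%
Reserves: 2,230 ÷ 210 = 10.6 months (meets 2-month minimum)
DTI: 3,360 ÷ 8,350 = 40.2%, within the 43% cap
Not all requirements met → denied.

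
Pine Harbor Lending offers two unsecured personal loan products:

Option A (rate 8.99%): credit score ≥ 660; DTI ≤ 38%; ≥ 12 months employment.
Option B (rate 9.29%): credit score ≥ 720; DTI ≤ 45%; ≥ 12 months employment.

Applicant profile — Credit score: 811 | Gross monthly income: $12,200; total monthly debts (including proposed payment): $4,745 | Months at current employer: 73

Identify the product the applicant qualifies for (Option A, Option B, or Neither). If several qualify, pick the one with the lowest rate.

Option B

DTI = 4,745/12,200 = 38.9%.
Option A: score 811 ≥ 660; DTI 38.9% > 38%; employment 73 ≥ 12 mo → does not qualify.
Option B: score 811 ≥ 720; DTI 38.9% ≤ 45%; employment 73 ≥ 12 mo → qualifies.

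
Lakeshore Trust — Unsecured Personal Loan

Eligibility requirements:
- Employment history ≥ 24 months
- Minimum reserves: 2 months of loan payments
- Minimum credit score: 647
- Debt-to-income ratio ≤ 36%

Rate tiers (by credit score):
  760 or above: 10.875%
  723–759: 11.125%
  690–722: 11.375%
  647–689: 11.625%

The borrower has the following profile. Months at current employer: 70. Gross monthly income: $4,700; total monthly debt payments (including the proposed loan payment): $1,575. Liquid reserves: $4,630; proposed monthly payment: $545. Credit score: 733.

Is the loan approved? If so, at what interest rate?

Credit score 733 ≥ 647 (meets minimum)
Liquid reserves cover 4,630/545 = 8.5 months — ≥ 2 required
Employment 70 ≥ 24 months
Debt-to-income = 1,575/4,700 = 33.5% — meets 36% limit
All requirements met. Score 733 falls in the 723–759 tier → 11.125%.

Approved at 11.125%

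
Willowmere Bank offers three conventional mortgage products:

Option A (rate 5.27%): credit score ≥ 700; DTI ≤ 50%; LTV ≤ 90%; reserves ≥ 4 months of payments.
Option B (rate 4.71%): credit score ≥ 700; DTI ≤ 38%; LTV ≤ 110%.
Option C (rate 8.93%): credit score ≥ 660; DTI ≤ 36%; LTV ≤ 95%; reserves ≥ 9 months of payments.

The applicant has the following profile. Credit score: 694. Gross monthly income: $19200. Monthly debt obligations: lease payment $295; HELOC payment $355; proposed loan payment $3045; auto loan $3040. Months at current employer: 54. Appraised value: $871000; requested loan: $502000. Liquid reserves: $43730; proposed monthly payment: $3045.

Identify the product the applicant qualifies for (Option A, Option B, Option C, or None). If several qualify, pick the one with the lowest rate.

Option C

Total debts = (295 + 355 + 3,045 + 3,040) = 6,735; DTI = 6,735/19,200 = 35.1%.
LTV = 502,000/871,000 = 57.6%.
Reserves = 43,730/3,045 = 14.4 months.
Option A: score 694 < 700; DTI 35.1% ≤ 50%; LTV 57.6% ≤ 90%; reserves 14.4 ≥ 4 mo → does not qualify.
Option B: score 694 < 700; DTI 35.1% ≤ 38%; LTV 57.6% ≤ 110% → does not qualify.
Option C: score 694 ≥ 660; DTI 35.1% ≤ 36%; LTV 57.6% ≤ 95%; reserves 14.4 ≥ 9 mo → qualifies.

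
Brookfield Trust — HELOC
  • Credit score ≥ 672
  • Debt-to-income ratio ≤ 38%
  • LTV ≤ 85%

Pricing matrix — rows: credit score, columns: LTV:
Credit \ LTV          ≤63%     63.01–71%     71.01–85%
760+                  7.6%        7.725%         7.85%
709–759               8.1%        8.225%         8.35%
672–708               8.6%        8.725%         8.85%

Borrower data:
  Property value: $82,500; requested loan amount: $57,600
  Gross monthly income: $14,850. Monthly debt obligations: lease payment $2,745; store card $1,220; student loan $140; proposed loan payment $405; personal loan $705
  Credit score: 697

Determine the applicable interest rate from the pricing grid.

Credit score 697 ≥ 672; Total monthly debts = (2,745 + 1,220 + 140 + 405 + 705) = 5,215. Debt-to-income = 5,215/14,850 = 35.1% — meets 38% limit
Loan-to-value = 57,600/82,500 = 69.8% — pass (85% max)
Score 697 is in the 672–708 band; LTV 69.8% is in the 63.01–71% band → 8.725%.

8.725%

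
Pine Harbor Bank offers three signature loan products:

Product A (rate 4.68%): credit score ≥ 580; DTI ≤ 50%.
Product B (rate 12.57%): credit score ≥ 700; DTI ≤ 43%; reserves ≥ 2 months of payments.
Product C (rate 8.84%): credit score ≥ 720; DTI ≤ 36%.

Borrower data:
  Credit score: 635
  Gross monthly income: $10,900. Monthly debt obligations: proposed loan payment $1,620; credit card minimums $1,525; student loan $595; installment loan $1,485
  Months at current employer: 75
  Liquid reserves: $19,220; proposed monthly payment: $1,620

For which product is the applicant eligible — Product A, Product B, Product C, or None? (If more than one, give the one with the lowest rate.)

Product A

Total debts = (1,620 + 1,525 + 595 + 1,485) = 5,225; DTI = 5,225/10,900 = 47.9%.
Reserves = 19,220/1,620 = 11.9 months.
Product A: score 635 ≥ 580; DTI 47.9% ≤ 50% → qualifies.
Product B: score 635 < 700; DTI 47.9% > 43%; reserves 11.9 ≥ 2 mo → does not qualify.
Product C: score 635 < 720; DTI 47.9% > 36% → does not qualify.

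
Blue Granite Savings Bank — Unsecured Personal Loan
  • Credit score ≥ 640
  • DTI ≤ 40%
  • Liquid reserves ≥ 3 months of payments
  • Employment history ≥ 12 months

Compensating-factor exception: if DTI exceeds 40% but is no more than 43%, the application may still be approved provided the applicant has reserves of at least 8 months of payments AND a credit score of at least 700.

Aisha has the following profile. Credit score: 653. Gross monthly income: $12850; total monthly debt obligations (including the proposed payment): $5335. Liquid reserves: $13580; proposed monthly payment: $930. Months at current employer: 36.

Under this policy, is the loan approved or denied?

Credit score 653 ≥ 640 (meets base)
DTI = 5,335/12,850 = 41.5% > 40% — standard DTI limit exceeded.
Liquid reserves cover 13,580/930 = 14.6 months — ≥ 3 required
Employment 36 ≥ 12 months
41.5% falls in the override range (40%–43%), so the compensating-factor test applies.
Reserves 14.6 ≥ 8 months; credit score 653 < 700.
Compensating-factor requirement not fully met.

Denied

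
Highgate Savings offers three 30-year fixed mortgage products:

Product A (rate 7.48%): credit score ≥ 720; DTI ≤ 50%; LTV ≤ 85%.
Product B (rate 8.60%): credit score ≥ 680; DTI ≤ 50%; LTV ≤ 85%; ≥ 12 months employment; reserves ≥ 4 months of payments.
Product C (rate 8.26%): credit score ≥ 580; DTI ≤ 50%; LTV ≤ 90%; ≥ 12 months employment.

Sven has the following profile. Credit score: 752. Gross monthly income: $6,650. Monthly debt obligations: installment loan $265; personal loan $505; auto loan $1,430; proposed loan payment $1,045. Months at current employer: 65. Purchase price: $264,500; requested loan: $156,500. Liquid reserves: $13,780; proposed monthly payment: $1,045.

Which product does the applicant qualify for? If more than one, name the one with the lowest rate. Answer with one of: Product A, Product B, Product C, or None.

Product A

Total debts = (265 + 505 + 1,430 + 1,045) = 3,245; DTI = 3,245/6,650 = 48.8%.
LTV = 156,500/264,500 = 59.2%.
Reserves = 13,780/1,045 = 13.2 months.
Product A: score 752 ≥ 720; DTI 48.8% ≤ 50%; LTV 59.2% ≤ 85% → qualifies.
Product B: score 752 ≥ 680; DTI 48.8% ≤ 50%; LTV 59.2% ≤ 85%; employment 65 ≥ 12 mo; reserves 13.2 ≥ 4 mo → qualifies.
Product C: score 752 ≥ 580; DTI 48.8% ≤ 50%; LTV 59.2% ≤ 90%; employment 65 ≥ 12 mo → qualifies.
Qualifying: Product A, Product B, Product C. Lowest rate is 7.48% → Product A.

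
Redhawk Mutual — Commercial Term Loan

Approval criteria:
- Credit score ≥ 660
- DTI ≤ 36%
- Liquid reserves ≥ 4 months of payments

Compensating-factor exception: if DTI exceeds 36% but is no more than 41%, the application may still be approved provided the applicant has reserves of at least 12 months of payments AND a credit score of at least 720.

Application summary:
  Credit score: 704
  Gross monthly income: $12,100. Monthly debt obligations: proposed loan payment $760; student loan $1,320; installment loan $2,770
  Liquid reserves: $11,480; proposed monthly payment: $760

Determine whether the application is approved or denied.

Denied

Credit score 704 ≥ 660 (meets base)
Total debts = (760 + 1,320 + 2,770) = 4,850. DTI: 4,850 ÷ 12,100 = 40.1%, over the 36% base limit.
Reserves: 11,480 ÷ 760 = 15.1 months (meets 4-month minimum)
40.1% falls in the override range (36%–41%), so the compensating-factor test applies.
Override check — reserves: 15.1 mo (ok); score: 704 (below 720).
Override conditions not both satisfied; exception does not apply.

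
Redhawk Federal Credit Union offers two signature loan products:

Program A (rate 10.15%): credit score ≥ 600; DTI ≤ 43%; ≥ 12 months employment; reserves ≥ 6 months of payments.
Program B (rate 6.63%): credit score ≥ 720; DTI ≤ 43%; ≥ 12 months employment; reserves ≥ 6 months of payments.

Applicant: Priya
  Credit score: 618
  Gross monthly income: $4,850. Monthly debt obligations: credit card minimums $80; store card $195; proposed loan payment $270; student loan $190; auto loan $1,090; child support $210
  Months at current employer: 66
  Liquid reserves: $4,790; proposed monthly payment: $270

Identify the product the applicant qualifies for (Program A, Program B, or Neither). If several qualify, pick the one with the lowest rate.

Program A

Total debts = (80 + 195 + 270 + 190 + 1,090 + 210) = 2,035; DTI = 2,035/4,850 = 42%.
Reserves = 4,790/270 = 17.7 months.
Program A: score 618 ≥ 600; DTI 42% ≤ 43%; employment 66 ≥ 12 mo; reserves 17.7 ≥ 6 mo → qualifies.
Program B: score 618 < 720; DTI 42% ≤ 43%; employment 66 ≥ 12 mo; reserves 17.7 ≥ 6 mo → does not qualify.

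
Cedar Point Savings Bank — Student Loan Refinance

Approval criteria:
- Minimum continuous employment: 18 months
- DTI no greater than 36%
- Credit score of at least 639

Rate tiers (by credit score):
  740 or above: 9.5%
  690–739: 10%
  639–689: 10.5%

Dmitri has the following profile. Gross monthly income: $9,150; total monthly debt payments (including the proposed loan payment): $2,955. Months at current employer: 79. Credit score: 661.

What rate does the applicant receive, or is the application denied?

Credit score 661 ≥ 639 (meets minimum)
DTI = 2,955/9,150 = 32.3% ≤ 36%
Employment 79 ≥ 18 months
All requirements met. Score 661 falls in the 639–689 tier → 10.5%.

Approved at 10.5%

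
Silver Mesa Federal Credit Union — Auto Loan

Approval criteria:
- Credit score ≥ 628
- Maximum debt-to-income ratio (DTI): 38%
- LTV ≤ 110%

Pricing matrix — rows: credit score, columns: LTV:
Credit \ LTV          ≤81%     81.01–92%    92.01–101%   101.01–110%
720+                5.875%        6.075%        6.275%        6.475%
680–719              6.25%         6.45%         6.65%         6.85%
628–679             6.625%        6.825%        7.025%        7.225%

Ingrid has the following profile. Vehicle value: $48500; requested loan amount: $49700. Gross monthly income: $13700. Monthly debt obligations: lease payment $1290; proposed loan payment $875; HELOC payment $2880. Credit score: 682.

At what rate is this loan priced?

Credit score 682 ≥ 628; Total monthly debts = (1,290 + 875 + 2,880) = 5,045. DTI = 5,045/13,700 = 36.8% ≤ 38%
LTV: 49,700 ÷ 48,500 = 102.5%, within 110% cap
Score 682 is in the 680–719 band; LTV 102.5% is in the 101.01–110% band → 6.85%.

6.85%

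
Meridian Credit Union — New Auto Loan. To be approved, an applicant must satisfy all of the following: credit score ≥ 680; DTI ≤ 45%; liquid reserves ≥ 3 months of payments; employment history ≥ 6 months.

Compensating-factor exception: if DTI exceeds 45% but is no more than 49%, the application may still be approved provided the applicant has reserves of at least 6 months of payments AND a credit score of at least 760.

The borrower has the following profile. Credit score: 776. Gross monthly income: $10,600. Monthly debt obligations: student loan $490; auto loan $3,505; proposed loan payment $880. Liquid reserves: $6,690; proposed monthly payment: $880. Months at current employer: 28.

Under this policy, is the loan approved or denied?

Credit score 776 ≥ 680 (meets base)
Total debts = (490 + 3,505 + 880) = 4,875. DTI: 4,875 ÷ 10,600 = 46%, over the 45% base limit.
Reserves: 6,690 ÷ 880 = 7.6 months (meets 3-month minimum)
Employment 28 ≥ 6 months
DTI 46% is within the 45%–49% exception band; checking compensating factors.
Override check — reserves: 7.6 mo (ok); score: 776 (ok).
Both compensating conditions met → exception applies.

Approved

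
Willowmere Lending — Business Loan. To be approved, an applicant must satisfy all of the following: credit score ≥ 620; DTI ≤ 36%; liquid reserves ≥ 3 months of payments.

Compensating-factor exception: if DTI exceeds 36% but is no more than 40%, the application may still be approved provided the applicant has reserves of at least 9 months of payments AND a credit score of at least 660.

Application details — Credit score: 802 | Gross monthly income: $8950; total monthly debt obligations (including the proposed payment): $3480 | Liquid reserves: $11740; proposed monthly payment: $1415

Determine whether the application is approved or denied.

Denied

Credit score 802 ≥ 620 (meets base)
DTI = 3,480/8,950 = 38.9% > 36% — standard DTI limit exceeded.
Liquid reserves cover 11,740/1,415 = 8.3 months — ≥ 3 required
38.9% falls in the override range (36%–40%), so the compensating-factor test applies.
Override check — reserves: 8.3 mo (short of 9); score: 802 (ok).
Override conditions not both satisfied; exception does not apply.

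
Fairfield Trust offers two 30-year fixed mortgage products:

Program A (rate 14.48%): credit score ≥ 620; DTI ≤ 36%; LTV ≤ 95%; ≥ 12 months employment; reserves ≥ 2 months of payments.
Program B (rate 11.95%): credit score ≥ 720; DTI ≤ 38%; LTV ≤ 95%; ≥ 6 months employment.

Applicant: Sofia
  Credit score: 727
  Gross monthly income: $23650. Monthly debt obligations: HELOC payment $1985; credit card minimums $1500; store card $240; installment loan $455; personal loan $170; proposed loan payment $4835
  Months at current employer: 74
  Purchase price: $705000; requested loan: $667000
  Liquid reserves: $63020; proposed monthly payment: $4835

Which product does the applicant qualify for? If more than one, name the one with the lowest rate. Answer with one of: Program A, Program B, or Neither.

Total debts = (1,985 + 1,500 + 240 + 455 + 170 + 4,835) = 9,185; DTI = 9,185/23,650 = 38.8%.
LTV = 667,000/705,000 = 94.6%.
Reserves = 63,020/4,835 = 13.0 months.
Program A: score 727 ≥ 620; DTI 38.8% > 36%; LTV 94.6% ≤ 95%; employment 74 ≥ 12 mo; reserves 13.0 ≥ 2 mo → does not qualify.
Program B: score 727 ≥ 720; DTI 38.8% > 38%; LTV 94.6% ≤ 95%; employment 74 ≥ 6 mo → does not qualify.

Neither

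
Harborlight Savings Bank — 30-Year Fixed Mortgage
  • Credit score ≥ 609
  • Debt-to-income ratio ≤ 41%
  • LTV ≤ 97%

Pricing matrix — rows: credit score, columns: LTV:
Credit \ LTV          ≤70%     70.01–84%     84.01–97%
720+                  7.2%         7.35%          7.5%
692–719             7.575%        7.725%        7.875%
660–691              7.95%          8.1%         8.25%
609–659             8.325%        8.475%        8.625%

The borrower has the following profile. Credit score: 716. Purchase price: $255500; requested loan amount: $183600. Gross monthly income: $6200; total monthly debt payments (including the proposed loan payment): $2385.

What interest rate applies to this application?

Credit score 716 ≥ 609; DTI = 2,385/6,200 = 38.5% ≤ 41%
LTV: 183,600 ÷ 255,500 = 71.9%, within 97% cap
Row: 716 falls in 692–719. Column: 71.9% falls in 70.01–84%. Rate = 7.725%.

7.725%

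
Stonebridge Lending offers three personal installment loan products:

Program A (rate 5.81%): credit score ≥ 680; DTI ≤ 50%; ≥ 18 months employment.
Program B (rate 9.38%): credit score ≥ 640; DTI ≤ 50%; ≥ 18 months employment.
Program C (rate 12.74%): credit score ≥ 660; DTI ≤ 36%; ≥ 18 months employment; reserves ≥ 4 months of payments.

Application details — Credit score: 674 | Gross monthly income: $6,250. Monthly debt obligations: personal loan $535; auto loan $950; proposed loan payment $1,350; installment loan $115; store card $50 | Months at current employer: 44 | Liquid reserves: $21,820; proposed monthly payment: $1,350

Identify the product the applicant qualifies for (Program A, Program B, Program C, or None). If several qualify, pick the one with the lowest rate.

Total debts = (535 + 950 + 1,350 + 115 + 50) = 3,000; DTI = 3,000/6,250 = 48%.
Reserves = 21,820/1,350 = 16.2 months.
Program A: score 674 < 680; DTI 48% ≤ 50%; employment 44 ≥ 18 mo → does not qualify.
Program B: score 674 ≥ 640; DTI 48% ≤ 50%; employment 44 ≥ 18 mo → qualifies.
Program C: score 674 ≥ 660; DTI 48% > 36%; employment 44 ≥ 18 mo; reserves 16.2 ≥ 4 mo → does not qualify.

Program B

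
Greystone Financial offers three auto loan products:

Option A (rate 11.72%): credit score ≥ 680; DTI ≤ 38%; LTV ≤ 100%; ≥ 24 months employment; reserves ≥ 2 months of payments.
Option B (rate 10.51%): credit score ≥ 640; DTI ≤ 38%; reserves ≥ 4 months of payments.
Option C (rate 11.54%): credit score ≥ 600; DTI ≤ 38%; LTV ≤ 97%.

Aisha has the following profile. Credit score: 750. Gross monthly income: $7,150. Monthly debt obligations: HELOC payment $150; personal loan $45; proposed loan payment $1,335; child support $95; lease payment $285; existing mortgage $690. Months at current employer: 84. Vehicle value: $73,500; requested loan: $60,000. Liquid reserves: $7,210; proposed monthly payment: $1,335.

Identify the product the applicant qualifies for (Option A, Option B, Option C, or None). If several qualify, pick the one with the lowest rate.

Option B

Total debts = (150 + 45 + 1,335 + 95 + 285 + 690) = 2,600; DTI = 2,600/7,150 = 36.4%.
LTV = 60,000/73,500 = 81.6%.
Reserves = 7,210/1,335 = 5.4 months.
Option A: score 750 ≥ 680; DTI 36.4% ≤ 38%; LTV 81.6% ≤ 100%; employment 84 ≥ 24 mo; reserves 5.4 ≥ 2 mo → qualifies.
Option B: score 750 ≥ 640; DTI 36.4% ≤ 38%; reserves 5.4 ≥ 4 mo → qualifies.
Option C: score 750 ≥ 600; DTI 36.4% ≤ 38%; LTV 81.6% ≤ 97% → qualifies.
Qualifying: Option A, Option B, Option C. Lowest rate is 10.51% → Option B.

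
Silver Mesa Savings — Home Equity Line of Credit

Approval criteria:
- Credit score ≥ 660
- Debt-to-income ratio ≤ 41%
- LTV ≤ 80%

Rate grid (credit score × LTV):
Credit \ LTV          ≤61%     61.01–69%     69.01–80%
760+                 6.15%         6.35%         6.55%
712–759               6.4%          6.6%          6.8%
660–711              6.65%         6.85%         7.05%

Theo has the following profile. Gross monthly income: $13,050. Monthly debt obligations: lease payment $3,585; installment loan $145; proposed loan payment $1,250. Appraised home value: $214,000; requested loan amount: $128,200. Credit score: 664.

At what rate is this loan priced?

Credit score 664 ≥ 660; Total monthly debts = (3,585 + 145 + 1,250) = 4,980. Debt-to-income = 4,980/13,050 = 38.2% — meets 41% limit
LTV = 128,200/214,000 = 59.9% ≤ 80%
Score 664 is in the 660–711 band; LTV 59.9% is in the ≤61% band → 6.65%.

6.65%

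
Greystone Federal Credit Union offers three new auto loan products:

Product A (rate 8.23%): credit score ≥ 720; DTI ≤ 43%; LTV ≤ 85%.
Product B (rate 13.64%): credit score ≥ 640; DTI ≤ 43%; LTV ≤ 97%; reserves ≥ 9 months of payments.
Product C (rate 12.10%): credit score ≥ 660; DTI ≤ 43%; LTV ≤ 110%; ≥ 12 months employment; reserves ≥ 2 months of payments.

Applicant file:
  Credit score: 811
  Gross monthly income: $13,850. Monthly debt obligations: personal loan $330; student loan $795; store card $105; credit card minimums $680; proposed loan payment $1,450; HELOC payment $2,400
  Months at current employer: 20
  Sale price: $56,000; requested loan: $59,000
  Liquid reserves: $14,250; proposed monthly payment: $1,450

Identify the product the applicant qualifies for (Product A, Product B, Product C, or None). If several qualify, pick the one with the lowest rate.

Product C

Total debts = (330 + 795 + 105 + 680 + 1,450 + 2,400) = 5,760; DTI = 5,760/13,850 = 41.6%.
LTV = 59,000/56,000 = 105.4%.
Reserves = 14,250/1,450 = 9.8 months.
Product A: score 811 ≥ 720; DTI 41.6% ≤ 43%; LTV 105.4% > 85% → does not qualify.
Product B: score 811 ≥ 640; DTI 41.6% ≤ 43%; LTV 105.4% > 97%; reserves 9.8 ≥ 9 mo → does not qualify.
Product C: score 811 ≥ 660; DTI 41.6% ≤ 43%; LTV 105.4% ≤ 110%; employment 20 ≥ 12 mo; reserves 9.8 ≥ 2 mo → qualifies.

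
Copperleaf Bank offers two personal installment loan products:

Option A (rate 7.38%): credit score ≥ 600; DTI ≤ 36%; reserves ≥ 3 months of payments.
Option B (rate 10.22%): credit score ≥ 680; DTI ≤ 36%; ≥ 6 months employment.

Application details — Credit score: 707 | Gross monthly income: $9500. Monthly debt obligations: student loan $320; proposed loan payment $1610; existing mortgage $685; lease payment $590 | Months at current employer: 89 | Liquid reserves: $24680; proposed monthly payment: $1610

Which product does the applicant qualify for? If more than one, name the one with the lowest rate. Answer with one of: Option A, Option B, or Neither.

Total debts = (320 + 1,610 + 685 + 590) = 3,205; DTI = 3,205/9,500 = 33.7%.
Reserves = 24,680/1,610 = 15.3 months.
Option A: score 707 ≥ 600; DTI 33.7% ≤ 36%; reserves 15.3 ≥ 3 mo → qualifies.
Option B: score 707 ≥ 680; DTI 33.7% ≤ 36%; employment 89 ≥ 6 mo → qualifies.
Qualifying: Option A, Option B. Lowest rate is 7.38% → Option A.

Option A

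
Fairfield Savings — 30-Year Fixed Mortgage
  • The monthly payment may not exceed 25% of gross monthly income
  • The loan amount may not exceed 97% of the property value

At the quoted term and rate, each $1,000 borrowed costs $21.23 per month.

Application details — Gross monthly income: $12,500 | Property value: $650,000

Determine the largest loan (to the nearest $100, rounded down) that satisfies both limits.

Payment cap: 25% × $12,500 = $3,125/month.
At $21.23 per $1,000, that supports 3,125/21.23 × 1,000 ≈ $147,197 → $147,100.
LTV cap: 97% × $650,000 = $630,500 → $630,500.
Binding constraint: payment-to-income.

$147,100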